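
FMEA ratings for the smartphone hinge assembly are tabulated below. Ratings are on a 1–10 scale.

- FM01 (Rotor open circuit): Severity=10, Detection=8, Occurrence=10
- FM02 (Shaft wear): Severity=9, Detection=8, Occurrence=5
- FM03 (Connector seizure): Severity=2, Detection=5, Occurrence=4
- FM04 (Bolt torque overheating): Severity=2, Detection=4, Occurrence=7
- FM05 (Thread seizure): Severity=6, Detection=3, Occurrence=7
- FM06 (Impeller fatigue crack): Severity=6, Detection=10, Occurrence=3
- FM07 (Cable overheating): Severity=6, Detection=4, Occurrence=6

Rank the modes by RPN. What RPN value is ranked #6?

RPN = Severity × Occurrence × Detection:
  FM01: 10 × 10 × 8 = 800
  FM02: 9 × 5 × 8 = 360
  FM03: 2 × 4 × 5 = 40
  FM04: 2 × 7 × 4 = 56
  FM05: 6 × 7 × 3 = 126
  FM06: 6 × 3 × 10 = 180
  FM07: 6 × 6 × 4 = 144
Sorted descending: 800, 360, 180, 144, 126, 56, 40.
The sixth-highest RPN is 56 (FM04).

56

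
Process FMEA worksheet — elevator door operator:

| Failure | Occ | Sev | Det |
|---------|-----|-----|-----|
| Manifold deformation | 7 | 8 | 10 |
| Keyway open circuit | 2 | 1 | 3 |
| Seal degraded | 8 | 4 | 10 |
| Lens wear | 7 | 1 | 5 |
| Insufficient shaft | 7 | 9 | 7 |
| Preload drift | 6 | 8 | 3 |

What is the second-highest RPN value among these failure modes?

RPN = Severity × Occurrence × Detection:
  Manifold deformation: 8 × 7 × 10 = 560
  Keyway open circuit: 1 × 2 × 3 = 6
  Seal degraded: 4 × 8 × 10 = 320
  Lens wear: 1 × 7 × 5 = 35
  Insufficient shaft: 9 × 7 × 7 = 441
  Preload drift: 8 × 6 × 3 = 144
Sorted descending: 560, 441, 320, 144, 35, 6.
The second-highest RPN is 441 (Insufficient shaft).

441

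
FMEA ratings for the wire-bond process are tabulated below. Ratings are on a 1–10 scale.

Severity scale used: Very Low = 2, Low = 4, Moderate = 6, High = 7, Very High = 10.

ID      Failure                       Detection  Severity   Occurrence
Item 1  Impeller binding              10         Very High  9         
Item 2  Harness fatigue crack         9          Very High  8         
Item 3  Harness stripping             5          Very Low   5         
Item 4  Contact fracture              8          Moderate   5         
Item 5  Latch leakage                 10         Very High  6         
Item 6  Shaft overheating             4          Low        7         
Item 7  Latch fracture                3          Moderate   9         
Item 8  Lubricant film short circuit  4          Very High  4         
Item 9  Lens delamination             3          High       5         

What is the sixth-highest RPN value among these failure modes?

RPN = Severity × Occurrence × Detection:
  Item 1: 10 × 9 × 10 = 900
  Item 2: 10 × 8 × 9 = 720
  Item 3: 2 × 5 × 5 = 50
  Item 4: 6 × 5 × 8 = 240
  Item 5: 10 × 6 × 10 = 600
  Item 6: 4 × 7 × 4 = 112
  Item 7: 6 × 9 × 3 = 162
  Item 8: 10 × 4 × 4 = 160
  Item 9: 7 × 5 × 3 = 105
Sorted descending: 900, 720, 600, 240, 162, 160, 112, 105, 50.
The sixth-highest RPN is 160 (Item 8).

160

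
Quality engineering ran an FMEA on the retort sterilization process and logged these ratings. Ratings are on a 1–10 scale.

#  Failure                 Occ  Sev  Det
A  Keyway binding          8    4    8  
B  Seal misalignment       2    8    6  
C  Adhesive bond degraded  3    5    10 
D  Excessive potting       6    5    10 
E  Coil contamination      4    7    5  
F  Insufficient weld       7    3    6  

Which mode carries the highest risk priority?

RPN = Severity × Occurrence × Detection:
  A: 4 × 8 × 8 = 256
  B: 8 × 2 × 6 = 96
  C: 5 × 3 × 10 = 150
  D: 5 × 6 × 10 = 300
  E: 7 × 4 × 5 = 140
  F: 3 × 7 × 6 = 126
Highest RPN is 300 → D.

D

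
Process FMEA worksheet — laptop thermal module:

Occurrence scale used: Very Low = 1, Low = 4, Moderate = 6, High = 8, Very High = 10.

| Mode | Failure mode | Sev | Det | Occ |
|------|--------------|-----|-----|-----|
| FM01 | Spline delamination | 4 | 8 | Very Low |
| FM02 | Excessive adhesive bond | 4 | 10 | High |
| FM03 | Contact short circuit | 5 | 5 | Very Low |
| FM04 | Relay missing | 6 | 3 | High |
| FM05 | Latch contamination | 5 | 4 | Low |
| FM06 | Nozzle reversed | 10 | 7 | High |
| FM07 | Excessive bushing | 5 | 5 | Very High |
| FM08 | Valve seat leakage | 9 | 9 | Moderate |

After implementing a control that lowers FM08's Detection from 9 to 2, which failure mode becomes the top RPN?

RPN = Severity × Occurrence × Detection:
  FM01: 4 × 1 × 8 = 32
  FM02: 4 × 8 × 10 = 320
  FM03: 5 × 1 × 5 = 25
  FM04: 6 × 8 × 3 = 144
  FM05: 5 × 4 × 4 = 80
  FM06: 10 × 8 × 7 = 560
  FM07: 5 × 10 × 5 = 250
  FM08: 9 × 6 × 9 = 486
After action: FM08 → 9 × 6 × 2 = 108.
Revised RPNs: FM06=560, FM02=320, FM07=250, FM04=144, FM08=108, FM05=80, FM01=32, FM03=25.
Highest is now FM06 (560).

FM06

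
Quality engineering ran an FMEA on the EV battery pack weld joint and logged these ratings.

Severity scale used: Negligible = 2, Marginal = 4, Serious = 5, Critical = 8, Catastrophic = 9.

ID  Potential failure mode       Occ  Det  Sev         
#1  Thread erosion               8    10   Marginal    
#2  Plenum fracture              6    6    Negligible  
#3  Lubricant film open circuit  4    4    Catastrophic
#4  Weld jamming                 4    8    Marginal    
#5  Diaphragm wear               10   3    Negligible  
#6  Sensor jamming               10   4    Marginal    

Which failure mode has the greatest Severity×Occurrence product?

#6

Criticality = Severity × Occurrence:
  #1: 4 × 8 = 32
  #2: 2 × 6 = 12
  #3: 9 × 4 = 36
  #4: 4 × 4 = 16
  #5: 2 × 10 = 20
  #6: 4 × 10 = 40
Highest criticality is 40 → #6.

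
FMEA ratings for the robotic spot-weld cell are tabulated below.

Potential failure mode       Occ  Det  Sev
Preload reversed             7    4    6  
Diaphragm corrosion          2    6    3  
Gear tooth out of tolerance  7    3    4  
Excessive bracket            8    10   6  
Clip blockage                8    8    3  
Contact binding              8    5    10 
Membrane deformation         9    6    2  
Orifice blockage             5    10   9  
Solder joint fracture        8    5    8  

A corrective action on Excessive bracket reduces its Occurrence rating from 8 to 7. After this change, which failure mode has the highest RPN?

Orifice blockage

RPN = Severity × Occurrence × Detection:
  Preload reversed: 6 × 7 × 4 = 168
  Diaphragm corrosion: 3 × 2 × 6 = 36
  Gear tooth out of tolerance: 4 × 7 × 3 = 84
  Excessive bracket: 6 × 8 × 10 = 480
  Clip blockage: 3 × 8 × 8 = 192
  Contact binding: 10 × 8 × 5 = 400
  Membrane deformation: 2 × 9 × 6 = 108
  Orifice blockage: 9 × 5 × 10 = 450
  Solder joint fracture: 8 × 8 × 5 = 320
After action: Excessive bracket → 6 × 7 × 10 = 420.
Revised RPNs: Orifice blockage=450, Excessive bracket=420, Contact binding=400, Solder joint fracture=320, Clip blockage=192, Preload reversed=168, Membrane deformation=108, Gear tooth out of tolerance=84, Diaphragm corrosion=36.
Highest is now Orifice blockage (450).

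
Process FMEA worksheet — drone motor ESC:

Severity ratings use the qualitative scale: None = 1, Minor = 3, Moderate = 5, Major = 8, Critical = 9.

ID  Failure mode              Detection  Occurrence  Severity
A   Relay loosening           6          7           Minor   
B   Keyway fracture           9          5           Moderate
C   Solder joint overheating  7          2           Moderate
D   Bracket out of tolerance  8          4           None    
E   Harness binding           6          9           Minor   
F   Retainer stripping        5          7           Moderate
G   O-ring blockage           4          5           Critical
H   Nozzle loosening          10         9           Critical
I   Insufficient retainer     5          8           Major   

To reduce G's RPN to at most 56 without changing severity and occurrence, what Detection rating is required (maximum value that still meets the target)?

1

G: S=9, O=5, D=4 → current RPN = 180.
Fixed product = 45. Need 45 × D ≤ 56, so D ≤ 56/45 = 1.24.
Maximum integer Detection rating = 1 (gives RPN 45; D=2 would give 90 > 56).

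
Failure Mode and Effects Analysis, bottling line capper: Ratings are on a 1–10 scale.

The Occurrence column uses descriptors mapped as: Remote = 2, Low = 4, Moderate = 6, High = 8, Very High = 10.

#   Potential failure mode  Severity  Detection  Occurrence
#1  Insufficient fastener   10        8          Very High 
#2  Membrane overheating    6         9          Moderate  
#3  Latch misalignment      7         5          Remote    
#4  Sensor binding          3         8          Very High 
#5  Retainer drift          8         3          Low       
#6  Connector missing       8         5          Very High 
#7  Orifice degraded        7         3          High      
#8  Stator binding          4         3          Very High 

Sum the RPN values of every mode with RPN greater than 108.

2052

RPN = Severity × Occurrence × Detection:
  #1: 10 × 10 × 8 = 800
  #2: 6 × 6 × 9 = 324
  #3: 7 × 2 × 5 = 70
  #4: 3 × 10 × 8 = 240
  #5: 8 × 4 × 3 = 96
  #6: 8 × 10 × 5 = 400
  #7: 7 × 8 × 3 = 168
  #8: 4 × 10 × 3 = 120
RPN > 108: #1 (800), #2 (324), #4 (240), #6 (400), #7 (168), #8 (120).
Sum: 800 + 324 + 240 + 400 + 168 + 120 = 2052.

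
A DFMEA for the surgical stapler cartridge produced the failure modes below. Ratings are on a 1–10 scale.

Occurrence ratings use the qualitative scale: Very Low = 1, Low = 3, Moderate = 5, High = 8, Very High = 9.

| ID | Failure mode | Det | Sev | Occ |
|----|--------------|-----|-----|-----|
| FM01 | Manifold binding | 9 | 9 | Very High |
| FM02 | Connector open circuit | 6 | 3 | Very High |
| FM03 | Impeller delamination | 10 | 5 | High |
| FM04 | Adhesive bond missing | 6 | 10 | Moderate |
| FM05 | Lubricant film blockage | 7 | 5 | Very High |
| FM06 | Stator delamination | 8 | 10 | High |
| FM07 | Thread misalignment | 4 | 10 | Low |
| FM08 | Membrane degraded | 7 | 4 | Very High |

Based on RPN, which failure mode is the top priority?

FM01

RPN = Severity × Occurrence × Detection:
  FM01: 9 × 9 × 9 = 729
  FM02: 3 × 9 × 6 = 162
  FM03: 5 × 8 × 10 = 400
  FM04: 10 × 5 × 6 = 300
  FM05: 5 × 9 × 7 = 315
  FM06: 10 × 8 × 8 = 640
  FM07: 10 × 3 × 4 = 120
  FM08: 4 × 9 × 7 = 252
Highest RPN is 729 → FM01.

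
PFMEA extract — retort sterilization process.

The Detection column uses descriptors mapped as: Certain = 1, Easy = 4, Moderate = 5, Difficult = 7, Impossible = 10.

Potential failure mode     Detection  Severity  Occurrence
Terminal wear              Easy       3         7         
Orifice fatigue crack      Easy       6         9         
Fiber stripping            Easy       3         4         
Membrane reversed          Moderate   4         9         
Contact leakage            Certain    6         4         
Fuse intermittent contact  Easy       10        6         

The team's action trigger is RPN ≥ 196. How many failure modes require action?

RPN = Severity × Occurrence × Detection:
  Terminal wear: 3 × 7 × 4 = 84
  Orifice fatigue crack: 6 × 9 × 4 = 216
  Fiber stripping: 3 × 4 × 4 = 48
  Membrane reversed: 4 × 9 × 5 = 180
  Contact leakage: 6 × 4 × 1 = 24
  Fuse intermittent contact: 10 × 6 × 4 = 240
Modes with RPN ≥ 196: Orifice fatigue crack (216), Fuse intermittent contact (240) → 2.

2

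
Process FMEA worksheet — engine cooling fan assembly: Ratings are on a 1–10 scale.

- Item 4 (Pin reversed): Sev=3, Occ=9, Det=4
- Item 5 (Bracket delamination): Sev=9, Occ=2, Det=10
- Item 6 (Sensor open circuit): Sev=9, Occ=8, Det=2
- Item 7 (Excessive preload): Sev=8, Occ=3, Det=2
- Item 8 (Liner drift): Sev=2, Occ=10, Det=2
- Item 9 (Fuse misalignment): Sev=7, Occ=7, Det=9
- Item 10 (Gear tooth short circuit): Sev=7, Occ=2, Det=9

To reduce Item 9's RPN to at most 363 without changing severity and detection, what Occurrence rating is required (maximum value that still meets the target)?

Item 9: S=7, O=7, D=9 → current RPN = 441.
Fixed product = 63. Need 63 × O ≤ 363, so O ≤ 363/63 = 5.76.
Maximum integer Occurrence rating = 5 (gives RPN 315; O=6 would give 378 > 363).

5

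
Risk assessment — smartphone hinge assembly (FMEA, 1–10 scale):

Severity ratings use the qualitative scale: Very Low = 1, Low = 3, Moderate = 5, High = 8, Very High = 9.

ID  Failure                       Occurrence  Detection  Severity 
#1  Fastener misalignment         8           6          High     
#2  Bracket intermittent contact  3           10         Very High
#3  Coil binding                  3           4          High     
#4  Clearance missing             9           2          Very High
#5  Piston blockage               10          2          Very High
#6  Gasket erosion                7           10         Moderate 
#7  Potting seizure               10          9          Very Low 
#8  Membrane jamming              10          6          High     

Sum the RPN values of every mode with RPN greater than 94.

1922

RPN = Severity × Occurrence × Detection:
  #1: 8 × 8 × 6 = 384
  #2: 9 × 3 × 10 = 270
  #3: 8 × 3 × 4 = 96
  #4: 9 × 9 × 2 = 162
  #5: 9 × 10 × 2 = 180
  #6: 5 × 7 × 10 = 350
  #7: 1 × 10 × 9 = 90
  #8: 8 × 10 × 6 = 480
RPN > 94: #1 (384), #2 (270), #3 (96), #4 (162), #5 (180), #6 (350), #8 (480).
Sum: 384 + 270 + 96 + 162 + 180 + 350 + 480 = 1922.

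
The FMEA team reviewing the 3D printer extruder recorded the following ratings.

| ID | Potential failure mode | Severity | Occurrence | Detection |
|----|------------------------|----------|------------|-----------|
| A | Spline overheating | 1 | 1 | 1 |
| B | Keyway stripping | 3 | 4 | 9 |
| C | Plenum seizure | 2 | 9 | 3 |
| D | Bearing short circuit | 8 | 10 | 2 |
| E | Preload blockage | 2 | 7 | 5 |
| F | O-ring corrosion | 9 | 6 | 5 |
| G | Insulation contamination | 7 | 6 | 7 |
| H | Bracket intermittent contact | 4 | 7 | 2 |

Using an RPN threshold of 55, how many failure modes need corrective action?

RPN = Severity × Occurrence × Detection:
  A: 1 × 1 × 1 = 1
  B: 3 × 4 × 9 = 108
  C: 2 × 9 × 3 = 54
  D: 8 × 10 × 2 = 160
  E: 2 × 7 × 5 = 70
  F: 9 × 6 × 5 = 270
  G: 7 × 6 × 7 = 294
  H: 4 × 7 × 2 = 56
Modes with RPN ≥ 55: B (108), D (160), E (70), F (270), G (294), H (56) → 6.

6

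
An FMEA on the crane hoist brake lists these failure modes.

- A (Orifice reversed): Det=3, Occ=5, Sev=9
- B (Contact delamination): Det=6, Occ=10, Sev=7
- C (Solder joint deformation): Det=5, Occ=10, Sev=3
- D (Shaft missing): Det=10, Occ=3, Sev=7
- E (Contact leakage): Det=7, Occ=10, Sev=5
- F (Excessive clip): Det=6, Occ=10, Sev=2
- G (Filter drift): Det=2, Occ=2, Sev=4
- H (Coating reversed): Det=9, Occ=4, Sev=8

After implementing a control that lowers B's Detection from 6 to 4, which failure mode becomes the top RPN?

RPN = Severity × Occurrence × Detection:
  A: 9 × 5 × 3 = 135
  B: 7 × 10 × 6 = 420
  C: 3 × 10 × 5 = 150
  D: 7 × 3 × 10 = 210
  E: 5 × 10 × 7 = 350
  F: 2 × 10 × 6 = 120
  G: 4 × 2 × 2 = 16
  H: 8 × 4 × 9 = 288
After action: B → 7 × 10 × 4 = 280.
Revised RPNs: E=350, H=288, B=280, D=210, C=150, A=135, F=120, G=16.
Highest is now E (350).

E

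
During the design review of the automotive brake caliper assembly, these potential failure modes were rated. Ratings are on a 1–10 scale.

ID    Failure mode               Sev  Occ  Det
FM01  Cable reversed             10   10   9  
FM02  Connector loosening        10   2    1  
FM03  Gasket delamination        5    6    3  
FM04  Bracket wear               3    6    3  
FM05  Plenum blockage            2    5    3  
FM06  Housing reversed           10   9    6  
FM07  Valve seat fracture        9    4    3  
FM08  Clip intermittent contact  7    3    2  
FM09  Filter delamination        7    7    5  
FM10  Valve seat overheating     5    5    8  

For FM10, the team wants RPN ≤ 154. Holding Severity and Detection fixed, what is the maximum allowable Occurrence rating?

3

FM10: S=5, O=5, D=8 → current RPN = 200.
Fixed product = 40. Need 40 × O ≤ 154, so O ≤ 154/40 = 3.85.
Maximum integer Occurrence rating = 3 (gives RPN 120; O=4 would give 160 > 154).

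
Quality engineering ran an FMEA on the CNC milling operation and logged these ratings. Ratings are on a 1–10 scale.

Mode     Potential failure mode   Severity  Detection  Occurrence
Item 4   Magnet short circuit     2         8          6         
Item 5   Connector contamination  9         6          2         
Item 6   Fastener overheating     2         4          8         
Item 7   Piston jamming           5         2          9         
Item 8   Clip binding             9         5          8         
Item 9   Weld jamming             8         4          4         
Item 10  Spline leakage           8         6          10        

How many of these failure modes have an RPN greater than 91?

5

RPN = Severity × Occurrence × Detection:
  Item 4: 2 × 6 × 8 = 96
  Item 5: 9 × 2 × 6 = 108
  Item 6: 2 × 8 × 4 = 64
  Item 7: 5 × 9 × 2 = 90
  Item 8: 9 × 8 × 5 = 360
  Item 9: 8 × 4 × 4 = 128
  Item 10: 8 × 10 × 6 = 480
Modes with RPN > 91: Item 4 (96), Item 5 (108), Item 8 (360), Item 9 (128), Item 10 (480) → 5.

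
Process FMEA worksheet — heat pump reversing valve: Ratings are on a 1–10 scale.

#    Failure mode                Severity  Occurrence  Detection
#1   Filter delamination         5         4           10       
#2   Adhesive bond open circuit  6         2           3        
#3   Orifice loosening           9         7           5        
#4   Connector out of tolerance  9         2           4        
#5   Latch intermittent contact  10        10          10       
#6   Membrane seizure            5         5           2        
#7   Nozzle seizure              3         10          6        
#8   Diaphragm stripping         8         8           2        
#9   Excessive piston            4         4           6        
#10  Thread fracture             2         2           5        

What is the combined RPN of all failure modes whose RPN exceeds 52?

1991

RPN = Severity × Occurrence × Detection:
  #1: 5 × 4 × 10 = 200
  #2: 6 × 2 × 3 = 36
  #3: 9 × 7 × 5 = 315
  #4: 9 × 2 × 4 = 72
  #5: 10 × 10 × 10 = 1000
  #6: 5 × 5 × 2 = 50
  #7: 3 × 10 × 6 = 180
  #8: 8 × 8 × 2 = 128
  #9: 4 × 4 × 6 = 96
  #10: 2 × 2 × 5 = 20
RPN > 52: #1 (200), #3 (315), #4 (72), #5 (1000), #7 (180), #8 (128), #9 (96).
Sum: 200 + 315 + 72 + 1000 + 180 + 128 + 96 = 1991.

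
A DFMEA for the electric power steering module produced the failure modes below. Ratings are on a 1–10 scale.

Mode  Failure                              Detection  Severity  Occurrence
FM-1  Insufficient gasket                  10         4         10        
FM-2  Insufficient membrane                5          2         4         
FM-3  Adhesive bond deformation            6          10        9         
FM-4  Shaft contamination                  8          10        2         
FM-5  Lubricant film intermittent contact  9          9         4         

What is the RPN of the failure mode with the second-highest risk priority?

RPN = Severity × Occurrence × Detection:
  FM-1: 4 × 10 × 10 = 400
  FM-2: 2 × 4 × 5 = 40
  FM-3: 10 × 9 × 6 = 540
  FM-4: 10 × 2 × 8 = 160
  FM-5: 9 × 4 × 9 = 324
Sorted descending: 540, 400, 324, 160, 40.
The second-highest RPN is 400 (FM-1).

400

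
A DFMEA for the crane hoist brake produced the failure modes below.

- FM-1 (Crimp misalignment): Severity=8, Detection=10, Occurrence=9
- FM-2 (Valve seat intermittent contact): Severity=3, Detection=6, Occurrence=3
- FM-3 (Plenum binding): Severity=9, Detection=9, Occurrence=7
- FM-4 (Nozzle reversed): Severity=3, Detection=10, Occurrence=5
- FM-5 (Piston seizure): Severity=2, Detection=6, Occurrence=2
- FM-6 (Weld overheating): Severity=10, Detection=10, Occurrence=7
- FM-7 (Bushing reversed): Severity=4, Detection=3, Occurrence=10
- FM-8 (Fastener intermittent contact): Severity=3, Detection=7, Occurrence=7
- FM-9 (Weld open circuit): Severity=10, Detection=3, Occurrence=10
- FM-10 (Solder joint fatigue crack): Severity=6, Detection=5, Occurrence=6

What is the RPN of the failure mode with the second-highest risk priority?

700

RPN = Severity × Occurrence × Detection:
  FM-1: 8 × 9 × 10 = 720
  FM-2: 3 × 3 × 6 = 54
  FM-3: 9 × 7 × 9 = 567
  FM-4: 3 × 5 × 10 = 150
  FM-5: 2 × 2 × 6 = 24
  FM-6: 10 × 7 × 10 = 700
  FM-7: 4 × 10 × 3 = 120
  FM-8: 3 × 7 × 7 = 147
  FM-9: 10 × 10 × 3 = 300
  FM-10: 6 × 6 × 5 = 180
Sorted descending: 720, 700, 567, 300, 180, 150, 147, 120, 54, 24.
The second-highest RPN is 700 (FM-6).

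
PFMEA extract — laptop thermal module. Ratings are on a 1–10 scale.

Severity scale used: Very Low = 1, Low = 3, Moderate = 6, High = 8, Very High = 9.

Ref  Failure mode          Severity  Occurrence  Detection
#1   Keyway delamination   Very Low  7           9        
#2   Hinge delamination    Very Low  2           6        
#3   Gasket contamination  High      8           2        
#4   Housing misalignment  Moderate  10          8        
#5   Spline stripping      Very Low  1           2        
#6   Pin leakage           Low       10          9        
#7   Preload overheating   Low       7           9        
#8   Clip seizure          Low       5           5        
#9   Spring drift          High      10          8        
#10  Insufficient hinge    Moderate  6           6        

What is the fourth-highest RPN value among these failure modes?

RPN = Severity × Occurrence × Detection:
  #1: 1 × 7 × 9 = 63
  #2: 1 × 2 × 6 = 12
  #3: 8 × 8 × 2 = 128
  #4: 6 × 10 × 8 = 480
  #5: 1 × 1 × 2 = 2
  #6: 3 × 10 × 9 = 270
  #7: 3 × 7 × 9 = 189
  #8: 3 × 5 × 5 = 75
  #9: 8 × 10 × 8 = 640
  #10: 6 × 6 × 6 = 216
Sorted descending: 640, 480, 270, 216, 189, 128, 75, 63, 12, 2.
The fourth-highest RPN is 216 (#10).

216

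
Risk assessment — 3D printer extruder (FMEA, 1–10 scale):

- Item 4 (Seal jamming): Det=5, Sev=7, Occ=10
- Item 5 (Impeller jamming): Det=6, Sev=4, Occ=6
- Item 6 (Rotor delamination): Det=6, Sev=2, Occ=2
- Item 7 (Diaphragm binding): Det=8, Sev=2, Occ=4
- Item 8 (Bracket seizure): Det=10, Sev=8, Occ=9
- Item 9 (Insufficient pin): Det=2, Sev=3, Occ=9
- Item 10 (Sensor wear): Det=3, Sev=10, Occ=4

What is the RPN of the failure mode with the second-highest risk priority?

RPN = Severity × Occurrence × Detection:
  Item 4: 7 × 10 × 5 = 350
  Item 5: 4 × 6 × 6 = 144
  Item 6: 2 × 2 × 6 = 24
  Item 7: 2 × 4 × 8 = 64
  Item 8: 8 × 9 × 10 = 720
  Item 9: 3 × 9 × 2 = 54
  Item 10: 10 × 4 × 3 = 120
Sorted descending: 720, 350, 144, 120, 64, 54, 24.
The second-highest RPN is 350 (Item 4).

350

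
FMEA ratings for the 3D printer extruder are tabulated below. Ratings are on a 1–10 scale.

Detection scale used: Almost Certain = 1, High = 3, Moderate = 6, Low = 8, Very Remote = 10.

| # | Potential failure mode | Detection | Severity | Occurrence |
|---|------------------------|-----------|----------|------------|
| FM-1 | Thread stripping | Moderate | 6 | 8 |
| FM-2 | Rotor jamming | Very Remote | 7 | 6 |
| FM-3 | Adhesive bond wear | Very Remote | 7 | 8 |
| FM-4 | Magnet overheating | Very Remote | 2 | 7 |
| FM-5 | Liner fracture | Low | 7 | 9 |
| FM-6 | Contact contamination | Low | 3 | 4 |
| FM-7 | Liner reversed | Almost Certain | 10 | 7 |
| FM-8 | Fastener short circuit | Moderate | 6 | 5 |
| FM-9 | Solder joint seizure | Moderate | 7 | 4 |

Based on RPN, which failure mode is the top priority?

RPN = Severity × Occurrence × Detection:
  FM-1: 6 × 8 × 6 = 288
  FM-2: 7 × 6 × 10 = 420
  FM-3: 7 × 8 × 10 = 560
  FM-4: 2 × 7 × 10 = 140
  FM-5: 7 × 9 × 8 = 504
  FM-6: 3 × 4 × 8 = 96
  FM-7: 10 × 7 × 1 = 70
  FM-8: 6 × 5 × 6 = 180
  FM-9: 7 × 4 × 6 = 168
Highest RPN is 560 → FM-3.

FM-3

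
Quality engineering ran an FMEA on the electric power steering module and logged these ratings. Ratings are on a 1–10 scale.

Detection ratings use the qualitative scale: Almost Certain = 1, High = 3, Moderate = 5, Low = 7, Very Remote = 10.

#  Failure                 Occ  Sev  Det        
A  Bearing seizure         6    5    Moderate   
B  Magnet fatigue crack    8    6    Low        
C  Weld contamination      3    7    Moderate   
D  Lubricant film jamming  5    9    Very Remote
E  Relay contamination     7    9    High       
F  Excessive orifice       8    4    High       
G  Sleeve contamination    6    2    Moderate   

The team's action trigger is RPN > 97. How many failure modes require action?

5

RPN = Severity × Occurrence × Detection:
  A: 5 × 6 × 5 = 150
  B: 6 × 8 × 7 = 336
  C: 7 × 3 × 5 = 105
  D: 9 × 5 × 10 = 450
  E: 9 × 7 × 3 = 189
  F: 4 × 8 × 3 = 96
  G: 2 × 6 × 5 = 60
Modes with RPN > 97: A (150), B (336), C (105), D (450), E (189) → 5.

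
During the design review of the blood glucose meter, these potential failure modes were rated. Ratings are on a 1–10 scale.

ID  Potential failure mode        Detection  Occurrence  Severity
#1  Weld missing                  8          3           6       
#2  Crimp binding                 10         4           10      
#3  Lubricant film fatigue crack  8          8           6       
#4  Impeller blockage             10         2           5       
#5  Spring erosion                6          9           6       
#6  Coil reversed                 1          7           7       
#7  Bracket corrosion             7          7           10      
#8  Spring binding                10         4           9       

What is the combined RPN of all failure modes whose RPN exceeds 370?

RPN = Severity × Occurrence × Detection:
  #1: 6 × 3 × 8 = 144
  #2: 10 × 4 × 10 = 400
  #3: 6 × 8 × 8 = 384
  #4: 5 × 2 × 10 = 100
  #5: 6 × 9 × 6 = 324
  #6: 7 × 7 × 1 = 49
  #7: 10 × 7 × 7 = 490
  #8: 9 × 4 × 10 = 360
RPN > 370: #2 (400), #3 (384), #7 (490).
Sum: 400 + 384 + 490 = 1274.

1274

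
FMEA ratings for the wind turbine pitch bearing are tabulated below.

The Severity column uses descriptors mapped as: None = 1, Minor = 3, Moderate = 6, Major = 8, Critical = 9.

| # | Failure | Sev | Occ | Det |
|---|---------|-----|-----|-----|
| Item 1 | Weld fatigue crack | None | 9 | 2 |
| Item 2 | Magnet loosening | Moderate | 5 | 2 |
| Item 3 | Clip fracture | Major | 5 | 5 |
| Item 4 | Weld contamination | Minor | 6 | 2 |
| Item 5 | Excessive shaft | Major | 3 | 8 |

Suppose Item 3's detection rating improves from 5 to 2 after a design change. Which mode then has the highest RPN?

RPN = Severity × Occurrence × Detection:
  Item 1: 1 × 9 × 2 = 18
  Item 2: 6 × 5 × 2 = 60
  Item 3: 8 × 5 × 5 = 200
  Item 4: 3 × 6 × 2 = 36
  Item 5: 8 × 3 × 8 = 192
After action: Item 3 → 8 × 5 × 2 = 80.
Revised RPNs: Item 5=192, Item 3=80, Item 2=60, Item 4=36, Item 1=18.
Highest is now Item 5 (192).

Item 5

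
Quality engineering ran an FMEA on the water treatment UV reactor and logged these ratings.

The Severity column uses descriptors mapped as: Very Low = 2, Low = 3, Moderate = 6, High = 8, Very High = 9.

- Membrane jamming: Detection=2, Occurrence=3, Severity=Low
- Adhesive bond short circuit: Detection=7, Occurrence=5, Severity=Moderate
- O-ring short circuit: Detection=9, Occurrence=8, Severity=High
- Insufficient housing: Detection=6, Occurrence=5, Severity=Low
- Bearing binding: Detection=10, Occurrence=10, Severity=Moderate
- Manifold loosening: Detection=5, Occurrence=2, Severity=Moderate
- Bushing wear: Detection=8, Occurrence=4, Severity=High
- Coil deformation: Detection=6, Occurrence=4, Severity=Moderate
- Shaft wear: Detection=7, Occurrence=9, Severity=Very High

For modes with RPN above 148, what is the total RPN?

2209

RPN = Severity × Occurrence × Detection:
  Membrane jamming: 3 × 3 × 2 = 18
  Adhesive bond short circuit: 6 × 5 × 7 = 210
  O-ring short circuit: 8 × 8 × 9 = 576
  Insufficient housing: 3 × 5 × 6 = 90
  Bearing binding: 6 × 10 × 10 = 600
  Manifold loosening: 6 × 2 × 5 = 60
  Bushing wear: 8 × 4 × 8 = 256
  Coil deformation: 6 × 4 × 6 = 144
  Shaft wear: 9 × 9 × 7 = 567
RPN > 148: Adhesive bond short circuit (210), O-ring short circuit (576), Bearing binding (600), Bushing wear (256), Shaft wear (567).
Sum: 210 + 576 + 600 + 256 + 567 = 2209.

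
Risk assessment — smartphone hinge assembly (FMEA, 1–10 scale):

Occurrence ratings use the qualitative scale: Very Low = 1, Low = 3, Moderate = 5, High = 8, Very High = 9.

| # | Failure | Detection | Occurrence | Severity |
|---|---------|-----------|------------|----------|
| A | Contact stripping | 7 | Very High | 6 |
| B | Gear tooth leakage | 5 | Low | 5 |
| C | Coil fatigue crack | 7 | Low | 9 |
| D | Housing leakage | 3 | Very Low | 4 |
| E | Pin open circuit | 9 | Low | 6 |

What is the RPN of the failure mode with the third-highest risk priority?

162

RPN = Severity × Occurrence × Detection:
  A: 6 × 9 × 7 = 378
  B: 5 × 3 × 5 = 75
  C: 9 × 3 × 7 = 189
  D: 4 × 1 × 3 = 12
  E: 6 × 3 × 9 = 162
Sorted descending: 378, 189, 162, 75, 12.
The third-highest RPN is 162 (E).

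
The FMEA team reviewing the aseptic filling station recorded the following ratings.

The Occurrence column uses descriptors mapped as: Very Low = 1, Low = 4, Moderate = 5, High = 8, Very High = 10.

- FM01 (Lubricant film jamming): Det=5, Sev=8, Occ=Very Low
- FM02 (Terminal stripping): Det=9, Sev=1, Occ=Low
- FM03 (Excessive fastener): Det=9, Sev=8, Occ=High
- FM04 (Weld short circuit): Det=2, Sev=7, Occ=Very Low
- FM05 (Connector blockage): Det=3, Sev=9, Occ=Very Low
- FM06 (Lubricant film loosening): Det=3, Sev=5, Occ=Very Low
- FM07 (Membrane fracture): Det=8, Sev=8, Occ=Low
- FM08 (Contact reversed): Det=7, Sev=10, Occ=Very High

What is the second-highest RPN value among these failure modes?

576

RPN = Severity × Occurrence × Detection:
  FM01: 8 × 1 × 5 = 40
  FM02: 1 × 4 × 9 = 36
  FM03: 8 × 8 × 9 = 576
  FM04: 7 × 1 × 2 = 14
  FM05: 9 × 1 × 3 = 27
  FM06: 5 × 1 × 3 = 15
  FM07: 8 × 4 × 8 = 256
  FM08: 10 × 10 × 7 = 700
Sorted descending: 700, 576, 256, 40, 36, 27, 15, 14.
The second-highest RPN is 576 (FM03).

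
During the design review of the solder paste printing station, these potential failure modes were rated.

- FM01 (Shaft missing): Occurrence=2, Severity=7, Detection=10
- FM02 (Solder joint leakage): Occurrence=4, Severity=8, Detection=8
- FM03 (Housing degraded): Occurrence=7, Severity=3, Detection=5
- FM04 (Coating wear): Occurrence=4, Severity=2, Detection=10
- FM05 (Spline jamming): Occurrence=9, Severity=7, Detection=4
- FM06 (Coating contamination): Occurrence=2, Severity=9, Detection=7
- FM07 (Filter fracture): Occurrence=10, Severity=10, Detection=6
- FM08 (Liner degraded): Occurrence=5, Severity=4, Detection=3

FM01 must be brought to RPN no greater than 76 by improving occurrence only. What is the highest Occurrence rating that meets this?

FM01: S=7, O=2, D=10 → current RPN = 140.
Fixed product = 70. Need 70 × O ≤ 76, so O ≤ 76/70 = 1.09.
Maximum integer Occurrence rating = 1 (gives RPN 70; O=2 would give 140 > 76).

1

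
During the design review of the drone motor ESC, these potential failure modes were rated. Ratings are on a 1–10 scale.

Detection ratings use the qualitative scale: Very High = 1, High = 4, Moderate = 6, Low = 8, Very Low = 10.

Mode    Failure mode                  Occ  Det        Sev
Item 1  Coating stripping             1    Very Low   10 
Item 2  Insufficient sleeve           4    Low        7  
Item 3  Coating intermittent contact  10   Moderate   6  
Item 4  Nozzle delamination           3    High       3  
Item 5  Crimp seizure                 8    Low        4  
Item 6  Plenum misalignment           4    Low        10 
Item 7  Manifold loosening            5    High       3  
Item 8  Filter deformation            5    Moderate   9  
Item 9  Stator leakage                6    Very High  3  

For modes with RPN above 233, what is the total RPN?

1206

RPN = Severity × Occurrence × Detection:
  Item 1: 10 × 1 × 10 = 100
  Item 2: 7 × 4 × 8 = 224
  Item 3: 6 × 10 × 6 = 360
  Item 4: 3 × 3 × 4 = 36
  Item 5: 4 × 8 × 8 = 256
  Item 6: 10 × 4 × 8 = 320
  Item 7: 3 × 5 × 4 = 60
  Item 8: 9 × 5 × 6 = 270
  Item 9: 3 × 6 × 1 = 18
RPN > 233: Item 3 (360), Item 5 (256), Item 6 (320), Item 8 (270).
Sum: 360 + 256 + 320 + 270 = 1206.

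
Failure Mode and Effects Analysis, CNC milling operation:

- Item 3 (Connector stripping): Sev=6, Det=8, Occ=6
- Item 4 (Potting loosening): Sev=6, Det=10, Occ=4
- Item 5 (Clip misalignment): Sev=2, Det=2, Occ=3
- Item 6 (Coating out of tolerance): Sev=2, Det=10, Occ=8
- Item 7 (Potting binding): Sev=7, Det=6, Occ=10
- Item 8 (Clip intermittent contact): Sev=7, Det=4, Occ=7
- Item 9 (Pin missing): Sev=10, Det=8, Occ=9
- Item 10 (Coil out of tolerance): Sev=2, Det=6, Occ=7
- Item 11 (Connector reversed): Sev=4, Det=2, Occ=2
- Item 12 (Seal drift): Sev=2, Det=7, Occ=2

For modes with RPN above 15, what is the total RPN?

RPN = Severity × Occurrence × Detection:
  Item 3: 6 × 6 × 8 = 288
  Item 4: 6 × 4 × 10 = 240
  Item 5: 2 × 3 × 2 = 12
  Item 6: 2 × 8 × 10 = 160
  Item 7: 7 × 10 × 6 = 420
  Item 8: 7 × 7 × 4 = 196
  Item 9: 10 × 9 × 8 = 720
  Item 10: 2 × 7 × 6 = 84
  Item 11: 4 × 2 × 2 = 16
  Item 12: 2 × 2 × 7 = 28
RPN > 15: Item 3 (288), Item 4 (240), Item 6 (160), Item 7 (420), Item 8 (196), Item 9 (720), Item 10 (84), Item 11 (16), Item 12 (28).
Sum: 288 + 240 + 160 + 420 + 196 + 720 + 84 + 16 + 28 = 2152.

2152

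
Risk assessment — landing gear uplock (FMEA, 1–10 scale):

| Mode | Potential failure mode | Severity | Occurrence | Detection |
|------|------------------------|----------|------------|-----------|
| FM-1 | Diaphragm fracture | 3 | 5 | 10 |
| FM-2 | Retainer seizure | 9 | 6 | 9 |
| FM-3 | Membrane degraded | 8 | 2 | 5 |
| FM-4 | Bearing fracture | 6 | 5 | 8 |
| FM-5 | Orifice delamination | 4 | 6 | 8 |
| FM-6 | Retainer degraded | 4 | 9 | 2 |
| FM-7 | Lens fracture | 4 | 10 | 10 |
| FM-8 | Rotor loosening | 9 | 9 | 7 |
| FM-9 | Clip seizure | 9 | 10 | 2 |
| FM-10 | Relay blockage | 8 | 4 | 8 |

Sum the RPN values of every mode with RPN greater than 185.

2141

RPN = Severity × Occurrence × Detection:
  FM-1: 3 × 5 × 10 = 150
  FM-2: 9 × 6 × 9 = 486
  FM-3: 8 × 2 × 5 = 80
  FM-4: 6 × 5 × 8 = 240
  FM-5: 4 × 6 × 8 = 192
  FM-6: 4 × 9 × 2 = 72
  FM-7: 4 × 10 × 10 = 400
  FM-8: 9 × 9 × 7 = 567
  FM-9: 9 × 10 × 2 = 180
  FM-10: 8 × 4 × 8 = 256
RPN > 185: FM-2 (486), FM-4 (240), FM-5 (192), FM-7 (400), FM-8 (567), FM-10 (256).
Sum: 486 + 240 + 192 + 400 + 567 + 256 = 2141.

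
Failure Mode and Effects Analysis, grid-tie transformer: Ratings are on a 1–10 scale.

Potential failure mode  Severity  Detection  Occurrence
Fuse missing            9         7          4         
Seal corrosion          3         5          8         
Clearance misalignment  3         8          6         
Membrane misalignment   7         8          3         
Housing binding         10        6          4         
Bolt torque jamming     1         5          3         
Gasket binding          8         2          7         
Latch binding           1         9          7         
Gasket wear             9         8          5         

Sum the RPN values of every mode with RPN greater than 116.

1284

RPN = Severity × Occurrence × Detection:
  Fuse missing: 9 × 4 × 7 = 252
  Seal corrosion: 3 × 8 × 5 = 120
  Clearance misalignment: 3 × 6 × 8 = 144
  Membrane misalignment: 7 × 3 × 8 = 168
  Housing binding: 10 × 4 × 6 = 240
  Bolt torque jamming: 1 × 3 × 5 = 15
  Gasket binding: 8 × 7 × 2 = 112
  Latch binding: 1 × 7 × 9 = 63
  Gasket wear: 9 × 5 × 8 = 360
RPN > 116: Fuse missing (252), Seal corrosion (120), Clearance misalignment (144), Membrane misalignment (168), Housing binding (240), Gasket wear (360).
Sum: 252 + 120 + 144 + 168 + 240 + 360 = 1284.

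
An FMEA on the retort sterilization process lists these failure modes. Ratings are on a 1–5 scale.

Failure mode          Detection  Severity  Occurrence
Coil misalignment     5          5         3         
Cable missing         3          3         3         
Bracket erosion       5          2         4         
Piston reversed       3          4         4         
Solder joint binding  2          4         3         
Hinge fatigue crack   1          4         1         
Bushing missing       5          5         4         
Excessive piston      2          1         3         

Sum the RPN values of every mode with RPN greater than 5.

RPN = Severity × Occurrence × Detection:
  Coil misalignment: 5 × 3 × 5 = 75
  Cable missing: 3 × 3 × 3 = 27
  Bracket erosion: 2 × 4 × 5 = 40
  Piston reversed: 4 × 4 × 3 = 48
  Solder joint binding: 4 × 3 × 2 = 24
  Hinge fatigue crack: 4 × 1 × 1 = 4
  Bushing missing: 5 × 4 × 5 = 100
  Excessive piston: 1 × 3 × 2 = 6
RPN > 5: Coil misalignment (75), Cable missing (27), Bracket erosion (40), Piston reversed (48), Solder joint binding (24), Bushing missing (100), Excessive piston (6).
Sum: 75 + 27 + 40 + 48 + 24 + 100 + 6 = 320.

320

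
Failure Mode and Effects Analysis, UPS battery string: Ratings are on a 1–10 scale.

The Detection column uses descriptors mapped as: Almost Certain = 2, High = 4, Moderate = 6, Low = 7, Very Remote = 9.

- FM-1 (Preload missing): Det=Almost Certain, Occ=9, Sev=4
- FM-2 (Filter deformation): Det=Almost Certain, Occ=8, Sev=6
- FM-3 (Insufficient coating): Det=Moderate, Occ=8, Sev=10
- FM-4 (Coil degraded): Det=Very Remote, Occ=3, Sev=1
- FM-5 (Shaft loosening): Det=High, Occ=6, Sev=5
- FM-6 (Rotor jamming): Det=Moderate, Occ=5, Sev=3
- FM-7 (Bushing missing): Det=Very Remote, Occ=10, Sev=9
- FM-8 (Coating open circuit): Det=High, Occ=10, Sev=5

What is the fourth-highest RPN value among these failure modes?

RPN = Severity × Occurrence × Detection:
  FM-1: 4 × 9 × 2 = 72
  FM-2: 6 × 8 × 2 = 96
  FM-3: 10 × 8 × 6 = 480
  FM-4: 1 × 3 × 9 = 27
  FM-5: 5 × 6 × 4 = 120
  FM-6: 3 × 5 × 6 = 90
  FM-7: 9 × 10 × 9 = 810
  FM-8: 5 × 10 × 4 = 200
Sorted descending: 810, 480, 200, 120, 96, 90, 72, 27.
The fourth-highest RPN is 120 (FM-5).

120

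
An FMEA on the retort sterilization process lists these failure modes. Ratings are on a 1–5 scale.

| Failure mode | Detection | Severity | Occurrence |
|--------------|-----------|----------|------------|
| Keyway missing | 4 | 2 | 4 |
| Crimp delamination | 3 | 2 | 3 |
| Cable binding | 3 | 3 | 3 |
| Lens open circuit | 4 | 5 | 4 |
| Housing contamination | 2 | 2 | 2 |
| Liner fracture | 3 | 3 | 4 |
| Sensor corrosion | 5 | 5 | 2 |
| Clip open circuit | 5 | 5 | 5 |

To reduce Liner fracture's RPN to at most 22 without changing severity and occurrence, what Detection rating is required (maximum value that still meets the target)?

1

Liner fracture: S=3, O=4, D=3 → current RPN = 36.
Fixed product = 12. Need 12 × D ≤ 22, so D ≤ 22/12 = 1.83.
Maximum integer Detection rating = 1 (gives RPN 12; D=2 would give 24 > 22).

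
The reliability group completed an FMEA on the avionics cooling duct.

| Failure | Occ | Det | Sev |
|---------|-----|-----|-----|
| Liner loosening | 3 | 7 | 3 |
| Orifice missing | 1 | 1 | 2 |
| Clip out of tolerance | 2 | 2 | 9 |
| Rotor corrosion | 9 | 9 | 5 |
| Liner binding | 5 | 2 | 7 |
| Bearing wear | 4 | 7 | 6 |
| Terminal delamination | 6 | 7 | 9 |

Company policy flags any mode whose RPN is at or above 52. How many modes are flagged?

5

RPN = Severity × Occurrence × Detection:
  Liner loosening: 3 × 3 × 7 = 63
  Orifice missing: 2 × 1 × 1 = 2
  Clip out of tolerance: 9 × 2 × 2 = 36
  Rotor corrosion: 5 × 9 × 9 = 405
  Liner binding: 7 × 5 × 2 = 70
  Bearing wear: 6 × 4 × 7 = 168
  Terminal delamination: 9 × 6 × 7 = 378
Modes with RPN ≥ 52: Liner loosening (63), Rotor corrosion (405), Liner binding (70), Bearing wear (168), Terminal delamination (378) → 5.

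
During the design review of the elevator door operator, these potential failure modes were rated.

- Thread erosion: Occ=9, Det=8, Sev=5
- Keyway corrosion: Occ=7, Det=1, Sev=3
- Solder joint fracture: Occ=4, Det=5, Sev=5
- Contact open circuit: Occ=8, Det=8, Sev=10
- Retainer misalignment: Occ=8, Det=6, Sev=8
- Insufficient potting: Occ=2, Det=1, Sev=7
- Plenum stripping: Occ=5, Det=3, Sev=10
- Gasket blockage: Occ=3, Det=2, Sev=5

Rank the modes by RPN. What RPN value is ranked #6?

RPN = Severity × Occurrence × Detection:
  Thread erosion: 5 × 9 × 8 = 360
  Keyway corrosion: 3 × 7 × 1 = 21
  Solder joint fracture: 5 × 4 × 5 = 100
  Contact open circuit: 10 × 8 × 8 = 640
  Retainer misalignment: 8 × 8 × 6 = 384
  Insufficient potting: 7 × 2 × 1 = 14
  Plenum stripping: 10 × 5 × 3 = 150
  Gasket blockage: 5 × 3 × 2 = 30
Sorted descending: 640, 384, 360, 150, 100, 30, 21, 14.
The sixth-highest RPN is 30 (Gasket blockage).

30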